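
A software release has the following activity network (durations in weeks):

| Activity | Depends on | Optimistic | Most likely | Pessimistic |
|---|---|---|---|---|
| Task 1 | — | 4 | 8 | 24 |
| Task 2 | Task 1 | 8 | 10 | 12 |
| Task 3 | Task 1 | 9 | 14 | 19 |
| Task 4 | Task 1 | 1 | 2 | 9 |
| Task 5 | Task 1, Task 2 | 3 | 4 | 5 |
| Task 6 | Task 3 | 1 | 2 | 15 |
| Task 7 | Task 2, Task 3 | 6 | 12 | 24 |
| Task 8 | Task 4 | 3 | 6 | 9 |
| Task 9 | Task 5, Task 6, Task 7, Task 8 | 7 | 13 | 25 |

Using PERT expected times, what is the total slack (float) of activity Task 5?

te_Task 1 = (4 + 4·8 + 24)/6 = 60/6 = 10
te_Task 2 = (8 + 4·10 + 12)/6 = 60/6 = 10
te_Task 3 = (9 + 4·14 + 19)/6 = 84/6 = 14
te_Task 4 = (1 + 4·2 + 9)/6 = 18/6 = 3
te_Task 5 = (3 + 4·4 + 5)/6 = 24/6 = 4
te_Task 6 = (1 + 4·2 + 15)/6 = 24/6 = 4
te_Task 7 = (6 + 4·12 + 24)/6 = 78/6 = 13
te_Task 8 = (3 + 4·6 + 9)/6 = 36/6 = 6
te_Task 9 = (7 + 4·13 + 25)/6 = 84/6 = 14

Forward pass:
ES_Task 1 = 0; EF_Task 1 = 10
ES_Task 2 = 10; EF_Task 2 = 10+10 = 20
ES_Task 3 = 10; EF_Task 3 = 10+14 = 24
ES_Task 4 = 10; EF_Task 4 = 10+3 = 13
ES_Task 5 = max(EF_Task 1=10, EF_Task 2=20) = 20; EF_Task 5 = 20+4 = 24
ES_Task 6 = 24; EF_Task 6 = 24+4 = 28
ES_Task 7 = max(EF_Task 2=20, EF_Task 3=24) = 24; EF_Task 7 = 24+13 = 37
ES_Task 8 = 13; EF_Task 8 = 13+6 = 19
ES_Task 9 = max(EF_Task 5=24, EF_Task 6=28, EF_Task 7=37, EF_Task 8=19) = 37; EF_Task 9 = 37+14 = 51
Expected project duration μ = 51 weeks. Critical path: Task 1 → Task 3 → Task 7 → Task 9.

Backward pass:
LF_Task 9 = 51; LS_Task 9 = 51−14 = 37
LF_Task 8 = LS_Task 9 = 37; LS_Task 8 = 37−6 = 31
LF_Task 7 = LS_Task 9 = 37; LS_Task 7 = 37−13 = 24
LF_Task 6 = LS_Task 9 = 37; LS_Task 6 = 37−4 = 33
LF_Task 5 = LS_Task 9 = 37; LS_Task 5 = 37−4 = 33
LF_Task 4 = LS_Task 8 = 31; LS_Task 4 = 31−3 = 28
LF_Task 3 = min(LS_Task 6=33, LS_Task 7=24) = 24; LS_Task 3 = 24−14 = 10
LF_Task 2 = min(LS_Task 5=33, LS_Task 7=24) = 24; LS_Task 2 = 24−10 = 14
LF_Task 1 = min(LS_Task 2=14, LS_Task 3=10, LS_Task 4=28, LS_Task 5=33) = 10; LS_Task 1 = 10−10 = 0
Slack_Task 5 = LS_Task 5 − ES_Task 5 = 33 − 20 = 13

13 weeks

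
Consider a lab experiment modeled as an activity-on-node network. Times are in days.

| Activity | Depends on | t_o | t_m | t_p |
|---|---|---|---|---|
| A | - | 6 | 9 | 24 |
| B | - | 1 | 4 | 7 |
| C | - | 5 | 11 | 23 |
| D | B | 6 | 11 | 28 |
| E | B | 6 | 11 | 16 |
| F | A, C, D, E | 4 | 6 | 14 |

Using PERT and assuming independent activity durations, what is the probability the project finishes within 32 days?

0.973

te_A = (6 + 4·9 + 24)/6 = 66/6 = 11; σ²_A = ((24−6)/6)² = 9.000
te_B = (1 + 4·4 + 7)/6 = 24/6 = 4; σ²_B = ((7−1)/6)² = 1.000
te_C = (5 + 4·11 + 23)/6 = 72/6 = 12; σ²_C = ((23−5)/6)² = 9.000
te_D = (6 + 4·11 + 28)/6 = 78/6 = 13; σ²_D = ((28−6)/6)² = 13.444
te_E = (6 + 4·11 + 16)/6 = 66/6 = 11; σ²_E = ((16−6)/6)² = 2.778
te_F = (4 + 4·6 + 14)/6 = 42/6 = 7; σ²_F = ((14−4)/6)² = 2.778

Forward pass:
ES_A = 0; EF_A = 11
ES_B = 0; EF_B = 4
ES_C = 0; EF_C = 12
ES_D = 4; EF_D = 4+13 = 17
ES_E = 4; EF_E = 4+11 = 15
ES_F = max(EF_A=11, EF_C=12, EF_D=17, EF_E=15) = 17; EF_F = 17+7 = 24
Expected project duration μ = 24 days. Critical path: B → D → F.

Variance along critical path = 1.000 + 13.444 + 2.778 = 17.222; σ = √17.222 = 4.150 days.
Z = (32 − 24) / 4.150 = 1.928
P(T ≤ 32) = Φ(1.928) ≈ 0.973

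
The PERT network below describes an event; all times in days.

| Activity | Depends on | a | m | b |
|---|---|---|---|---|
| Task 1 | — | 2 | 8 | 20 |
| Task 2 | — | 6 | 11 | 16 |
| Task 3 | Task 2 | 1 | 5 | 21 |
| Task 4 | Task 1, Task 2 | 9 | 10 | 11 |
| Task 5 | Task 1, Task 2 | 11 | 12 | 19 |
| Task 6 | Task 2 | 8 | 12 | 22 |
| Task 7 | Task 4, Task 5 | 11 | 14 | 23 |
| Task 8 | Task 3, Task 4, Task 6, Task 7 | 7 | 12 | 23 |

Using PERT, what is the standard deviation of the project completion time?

3.96 days

te_Task 1 = (2 + 4·8 + 20)/6 = 54/6 = 9; σ²_Task 1 = ((20−2)/6)² = 9.000
te_Task 2 = (6 + 4·11 + 16)/6 = 66/6 = 11; σ²_Task 2 = ((16−6)/6)² = 2.778
te_Task 3 = (1 + 4·5 + 21)/6 = 42/6 = 7; σ²_Task 3 = ((21−1)/6)² = 11.111
te_Task 4 = (9 + 4·10 + 11)/6 = 60/6 = 10; σ²_Task 4 = ((11−9)/6)² = 0.111
te_Task 5 = (11 + 4·12 + 19)/6 = 78/6 = 13; σ²_Task 5 = ((19−11)/6)² = 1.778
te_Task 6 = (8 + 4·12 + 22)/6 = 78/6 = 13; σ²_Task 6 = ((22−8)/6)² = 5.444
te_Task 7 = (11 + 4·14 + 23)/6 = 90/6 = 15; σ²_Task 7 = ((23−11)/6)² = 4.000
te_Task 8 = (7 + 4·12 + 23)/6 = 78/6 = 13; σ²_Task 8 = ((23−7)/6)² = 7.111

Forward pass:
ES_Task 1 = 0; EF_Task 1 = 9
ES_Task 2 = 0; EF_Task 2 = 11
ES_Task 3 = 11; EF_Task 3 = 11+7 = 18
ES_Task 4 = max(EF_Task 1=9, EF_Task 2=11) = 11; EF_Task 4 = 11+10 = 21
ES_Task 5 = max(EF_Task 1=9, EF_Task 2=11) = 11; EF_Task 5 = 11+13 = 24
ES_Task 6 = 11; EF_Task 6 = 11+13 = 24
ES_Task 7 = max(EF_Task 4=21, EF_Task 5=24) = 24; EF_Task 7 = 24+15 = 39
ES_Task 8 = max(EF_Task 3=18, EF_Task 4=21, EF_Task 6=24, EF_Task 7=39) = 39; EF_Task 8 = 39+13 = 52
Expected project duration μ = 52 days. Critical path: Task 2 → Task 5 → Task 7 → Task 8.

Variance along critical path = 2.778 + 1.778 + 4.000 + 7.111 = 15.667
σ = √15.667 = 3.958 days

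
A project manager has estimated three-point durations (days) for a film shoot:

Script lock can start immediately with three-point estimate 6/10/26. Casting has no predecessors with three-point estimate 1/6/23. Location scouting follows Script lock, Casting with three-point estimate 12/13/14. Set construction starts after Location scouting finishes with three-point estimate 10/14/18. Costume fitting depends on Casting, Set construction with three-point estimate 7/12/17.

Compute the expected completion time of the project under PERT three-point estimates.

51 days

te_Script lock = (6 + 4·10 + 26)/6 = 72/6 = 12
te_Casting = (1 + 4·6 + 23)/6 = 48/6 = 8
te_Location scouting = (12 + 4·13 + 14)/6 = 78/6 = 13
te_Set construction = (10 + 4·14 + 18)/6 = 84/6 = 14
te_Costume fitting = (7 + 4·12 + 17)/6 = 72/6 = 12

Forward pass:
ES_Script lock = 0; EF_Script lock = 12
ES_Casting = 0; EF_Casting = 8
ES_Location scouting = max(EF_Script lock=12, EF_Casting=8) = 12; EF_Location scouting = 12+13 = 25
ES_Set construction = 25; EF_Set construction = 25+14 = 39
ES_Costume fitting = max(EF_Casting=8, EF_Set construction=39) = 39; EF_Costume fitting = 39+12 = 51
Expected project duration μ = 51 days. Critical path: Script lock → Location scouting → Set construction → Costume fitting.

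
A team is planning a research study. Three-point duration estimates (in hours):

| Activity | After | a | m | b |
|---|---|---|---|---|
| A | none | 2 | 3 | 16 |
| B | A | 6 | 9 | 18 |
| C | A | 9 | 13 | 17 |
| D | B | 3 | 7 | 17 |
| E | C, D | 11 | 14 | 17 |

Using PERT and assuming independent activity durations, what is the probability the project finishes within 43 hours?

te_A = (2 + 4·3 + 16)/6 = 30/6 = 5; σ²_A = ((16−2)/6)² = 5.444
te_B = (6 + 4·9 + 18)/6 = 60/6 = 10; σ²_B = ((18−6)/6)² = 4.000
te_C = (9 + 4·13 + 17)/6 = 78/6 = 13; σ²_C = ((17−9)/6)² = 1.778
te_D = (3 + 4·7 + 17)/6 = 48/6 = 8; σ²_D = ((17−3)/6)² = 5.444
te_E = (11 + 4·14 + 17)/6 = 84/6 = 14; σ²_E = ((17−11)/6)² = 1.000

Forward pass:
ES_A = 0; EF_A = 5
ES_B = 5; EF_B = 5+10 = 15
ES_C = 5; EF_C = 5+13 = 18
ES_D = 15; EF_D = 15+8 = 23
ES_E = max(EF_C=18, EF_D=23) = 23; EF_E = 23+14 = 37
Expected project duration μ = 37 hours. Critical path: A → B → D → E.

Variance along critical path = 5.444 + 4.000 + 5.444 + 1.000 = 15.889; σ = √15.889 = 3.986 hours.
Z = (43 − 37) / 3.986 = 1.505
P(T ≤ 43) = Φ(1.505) ≈ 0.934

0.934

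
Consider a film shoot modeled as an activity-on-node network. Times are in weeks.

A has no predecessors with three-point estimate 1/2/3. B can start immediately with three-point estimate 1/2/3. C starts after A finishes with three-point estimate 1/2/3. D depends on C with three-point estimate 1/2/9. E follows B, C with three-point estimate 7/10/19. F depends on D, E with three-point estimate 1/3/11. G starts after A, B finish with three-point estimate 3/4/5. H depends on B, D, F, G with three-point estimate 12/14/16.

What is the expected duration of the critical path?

33 weeks

te_A = (1 + 4·2 + 3)/6 = 12/6 = 2
te_B = (1 + 4·2 + 3)/6 = 12/6 = 2
te_C = (1 + 4·2 + 3)/6 = 12/6 = 2
te_D = (1 + 4·2 + 9)/6 = 18/6 = 3
te_E = (7 + 4·10 + 19)/6 = 66/6 = 11
te_F = (1 + 4·3 + 11)/6 = 24/6 = 4
te_G = (3 + 4·4 + 5)/6 = 24/6 = 4
te_H = (12 + 4·14 + 16)/6 = 84/6 = 14

Forward pass:
ES_A = 0; EF_A = 2
ES_B = 0; EF_B = 2
ES_C = 2; EF_C = 2+2 = 4
ES_D = 4; EF_D = 4+3 = 7
ES_E = max(EF_B=2, EF_C=4) = 4; EF_E = 4+11 = 15
ES_F = max(EF_D=7, EF_E=15) = 15; EF_F = 15+4 = 19
ES_G = max(EF_A=2, EF_B=2) = 2; EF_G = 2+4 = 6
ES_H = max(EF_B=2, EF_D=7, EF_F=19, EF_G=6) = 19; EF_H = 19+14 = 33
Expected project duration μ = 33 weeks. Critical path: A → C → E → F → H.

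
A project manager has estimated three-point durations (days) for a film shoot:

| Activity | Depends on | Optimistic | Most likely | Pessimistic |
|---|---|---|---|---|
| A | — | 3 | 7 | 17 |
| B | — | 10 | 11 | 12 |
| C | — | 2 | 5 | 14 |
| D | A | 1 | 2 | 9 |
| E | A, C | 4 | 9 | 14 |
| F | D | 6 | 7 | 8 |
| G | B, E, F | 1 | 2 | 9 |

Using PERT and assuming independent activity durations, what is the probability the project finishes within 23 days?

te_A = (3 + 4·7 + 17)/6 = 48/6 = 8; σ²_A = ((17−3)/6)² = 5.444
te_B = (10 + 4·11 + 12)/6 = 66/6 = 11; σ²_B = ((12−10)/6)² = 0.111
te_C = (2 + 4·5 + 14)/6 = 36/6 = 6; σ²_C = ((14−2)/6)² = 4.000
te_D = (1 + 4·2 + 9)/6 = 18/6 = 3; σ²_D = ((9−1)/6)² = 1.778
te_E = (4 + 4·9 + 14)/6 = 54/6 = 9; σ²_E = ((14−4)/6)² = 2.778
te_F = (6 + 4·7 + 8)/6 = 42/6 = 7; σ²_F = ((8−6)/6)² = 0.111
te_G = (1 + 4·2 + 9)/6 = 18/6 = 3; σ²_G = ((9−1)/6)² = 1.778

Forward pass:
ES_A = 0; EF_A = 8
ES_B = 0; EF_B = 11
ES_C = 0; EF_C = 6
ES_D = 8; EF_D = 8+3 = 11
ES_E = max(EF_A=8, EF_C=6) = 8; EF_E = 8+9 = 17
ES_F = 11; EF_F = 11+7 = 18
ES_G = max(EF_B=11, EF_E=17, EF_F=18) = 18; EF_G = 18+3 = 21
Expected project duration μ = 21 days. Critical path: A → D → F → G.

Variance along critical path = 5.444 + 1.778 + 0.111 + 1.778 = 9.111; σ = √9.111 = 3.018 days.
Z = (23 − 21) / 3.018 = 0.663
P(T ≤ 23) = Φ(0.663) ≈ 0.746

0.746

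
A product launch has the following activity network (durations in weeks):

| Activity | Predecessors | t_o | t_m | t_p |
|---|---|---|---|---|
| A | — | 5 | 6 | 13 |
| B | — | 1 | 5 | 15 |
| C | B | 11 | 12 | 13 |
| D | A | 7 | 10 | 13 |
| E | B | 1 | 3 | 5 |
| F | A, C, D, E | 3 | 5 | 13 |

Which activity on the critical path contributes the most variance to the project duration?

te_A = (5 + 4·6 + 13)/6 = 42/6 = 7; σ²_A = ((13−5)/6)² = 1.778
te_B = (1 + 4·5 + 15)/6 = 36/6 = 6; σ²_B = ((15−1)/6)² = 5.444
te_C = (11 + 4·12 + 13)/6 = 72/6 = 12; σ²_C = ((13−11)/6)² = 0.111
te_D = (7 + 4·10 + 13)/6 = 60/6 = 10; σ²_D = ((13−7)/6)² = 1.000
te_E = (1 + 4·3 + 5)/6 = 18/6 = 3; σ²_E = ((5−1)/6)² = 0.444
te_F = (3 + 4·5 + 13)/6 = 36/6 = 6; σ²_F = ((13−3)/6)² = 2.778

Forward pass:
ES_A = 0; EF_A = 7
ES_B = 0; EF_B = 6
ES_C = 6; EF_C = 6+12 = 18
ES_D = 7; EF_D = 7+10 = 17
ES_E = 6; EF_E = 6+3 = 9
ES_F = max(EF_A=7, EF_C=18, EF_D=17, EF_E=9) = 18; EF_F = 18+6 = 24
Expected project duration μ = 24 weeks. Critical path: B → C → F.

Variances on critical path: σ²_B=5.444, σ²_C=0.111, σ²_F=2.778.
Largest is σ²_B = 5.444.

B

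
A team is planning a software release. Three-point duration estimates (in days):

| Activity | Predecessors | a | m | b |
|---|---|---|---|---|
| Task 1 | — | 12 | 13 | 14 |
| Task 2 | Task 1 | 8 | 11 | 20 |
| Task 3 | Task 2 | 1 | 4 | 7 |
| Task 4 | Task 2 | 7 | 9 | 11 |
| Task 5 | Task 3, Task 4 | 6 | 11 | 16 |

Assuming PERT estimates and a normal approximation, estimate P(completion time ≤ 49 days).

te_Task 1 = (12 + 4·13 + 14)/6 = 78/6 = 13; σ²_Task 1 = ((14−12)/6)² = 0.111
te_Task 2 = (8 + 4·11 + 20)/6 = 72/6 = 12; σ²_Task 2 = ((20−8)/6)² = 4.000
te_Task 3 = (1 + 4·4 + 7)/6 = 24/6 = 4; σ²_Task 3 = ((7−1)/6)² = 1.000
te_Task 4 = (7 + 4·9 + 11)/6 = 54/6 = 9; σ²_Task 4 = ((11−7)/6)² = 0.444
te_Task 5 = (6 + 4·11 + 16)/6 = 66/6 = 11; σ²_Task 5 = ((16−6)/6)² = 2.778

Forward pass:
ES_Task 1 = 0; EF_Task 1 = 13
ES_Task 2 = 13; EF_Task 2 = 13+12 = 25
ES_Task 3 = 25; EF_Task 3 = 25+4 = 29
ES_Task 4 = 25; EF_Task 4 = 25+9 = 34
ES_Task 5 = max(EF_Task 3=29, EF_Task 4=34) = 34; EF_Task 5 = 34+11 = 45
Expected project duration μ = 45 days. Critical path: Task 1 → Task 2 → Task 4 → Task 5.

Variance along critical path = 0.111 + 4.000 + 0.444 + 2.778 = 7.333; σ = √7.333 = 2.708 days.
Z = (49 − 45) / 2.708 = 1.477
P(T ≤ 49) = Φ(1.477) ≈ 0.930

0.930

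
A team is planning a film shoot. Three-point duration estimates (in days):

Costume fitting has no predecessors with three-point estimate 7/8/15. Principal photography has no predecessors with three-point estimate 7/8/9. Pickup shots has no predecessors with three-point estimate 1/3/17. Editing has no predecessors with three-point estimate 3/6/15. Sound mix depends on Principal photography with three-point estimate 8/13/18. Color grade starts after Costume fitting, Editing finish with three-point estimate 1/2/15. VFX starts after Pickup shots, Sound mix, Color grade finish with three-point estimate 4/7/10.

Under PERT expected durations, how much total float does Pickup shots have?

te_Costume fitting = (7 + 4·8 + 15)/6 = 54/6 = 9
te_Principal photography = (7 + 4·8 + 9)/6 = 48/6 = 8
te_Pickup shots = (1 + 4·3 + 17)/6 = 30/6 = 5
te_Editing = (3 + 4·6 + 15)/6 = 42/6 = 7
te_Sound mix = (8 + 4·13 + 18)/6 = 78/6 = 13
te_Color grade = (1 + 4·2 + 15)/6 = 24/6 = 4
te_VFX = (4 + 4·7 + 10)/6 = 42/6 = 7

Forward pass:
ES_Costume fitting = 0; EF_Costume fitting = 9
ES_Principal photography = 0; EF_Principal photography = 8
ES_Pickup shots = 0; EF_Pickup shots = 5
ES_Editing = 0; EF_Editing = 7
ES_Sound mix = 8; EF_Sound mix = 8+13 = 21
ES_Color grade = max(EF_Costume fitting=9, EF_Editing=7) = 9; EF_Color grade = 9+4 = 13
ES_VFX = max(EF_Pickup shots=5, EF_Sound mix=21, EF_Color grade=13) = 21; EF_VFX = 21+7 = 28
Expected project duration μ = 28 days. Critical path: Principal photography → Sound mix → VFX.

Backward pass:
LF_VFX = 28; LS_VFX = 28−7 = 21
LF_Color grade = LS_VFX = 21; LS_Color grade = 21−4 = 17
LF_Sound mix = LS_VFX = 21; LS_Sound mix = 21−13 = 8
LF_Editing = LS_Color grade = 17; LS_Editing = 17−7 = 10
LF_Pickup shots = LS_VFX = 21; LS_Pickup shots = 21−5 = 16
LF_Principal photography = LS_Sound mix = 8; LS_Principal photography = 8−8 = 0
LF_Costume fitting = LS_Color grade = 17; LS_Costume fitting = 17−9 = 8
Slack_Pickup shots = LS_Pickup shots − ES_Pickup shots = 16 − 0 = 16

16 days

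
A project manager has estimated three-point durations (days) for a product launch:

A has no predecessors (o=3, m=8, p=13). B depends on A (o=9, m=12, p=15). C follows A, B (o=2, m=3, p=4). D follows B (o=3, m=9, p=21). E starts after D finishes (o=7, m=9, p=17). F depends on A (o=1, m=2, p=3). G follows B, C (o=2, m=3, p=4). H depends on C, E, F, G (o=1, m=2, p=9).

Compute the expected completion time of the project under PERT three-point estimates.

te_A = (3 + 4·8 + 13)/6 = 48/6 = 8
te_B = (9 + 4·12 + 15)/6 = 72/6 = 12
te_C = (2 + 4·3 + 4)/6 = 18/6 = 3
te_D = (3 + 4·9 + 21)/6 = 60/6 = 10
te_E = (7 + 4·9 + 17)/6 = 60/6 = 10
te_F = (1 + 4·2 + 3)/6 = 12/6 = 2
te_G = (2 + 4·3 + 4)/6 = 18/6 = 3
te_H = (1 + 4·2 + 9)/6 = 18/6 = 3

Forward pass:
ES_A = 0; EF_A = 8
ES_B = 8; EF_B = 8+12 = 20
ES_C = max(EF_A=8, EF_B=20) = 20; EF_C = 20+3 = 23
ES_D = 20; EF_D = 20+10 = 30
ES_E = 30; EF_E = 30+10 = 40
ES_F = 8; EF_F = 8+2 = 10
ES_G = max(EF_B=20, EF_C=23) = 23; EF_G = 23+3 = 26
ES_H = max(EF_C=23, EF_E=40, EF_F=10, EF_G=26) = 40; EF_H = 40+3 = 43
Expected project duration μ = 43 days. Critical path: A → B → D → E → H.

43 days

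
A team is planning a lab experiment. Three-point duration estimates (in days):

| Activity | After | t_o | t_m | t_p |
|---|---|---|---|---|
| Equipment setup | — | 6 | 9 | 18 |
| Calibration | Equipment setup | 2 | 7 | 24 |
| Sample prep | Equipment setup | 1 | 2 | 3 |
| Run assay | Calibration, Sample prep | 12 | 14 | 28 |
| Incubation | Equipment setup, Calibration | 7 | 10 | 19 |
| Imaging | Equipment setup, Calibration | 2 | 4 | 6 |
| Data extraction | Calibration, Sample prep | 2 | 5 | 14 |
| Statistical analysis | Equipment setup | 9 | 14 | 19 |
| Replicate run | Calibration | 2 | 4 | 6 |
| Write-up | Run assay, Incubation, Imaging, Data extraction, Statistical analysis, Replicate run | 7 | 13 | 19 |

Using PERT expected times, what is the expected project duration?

te_Equipment setup = (6 + 4·9 + 18)/6 = 60/6 = 10
te_Calibration = (2 + 4·7 + 24)/6 = 54/6 = 9
te_Sample prep = (1 + 4·2 + 3)/6 = 12/6 = 2
te_Run assay = (12 + 4·14 + 28)/6 = 96/6 = 16
te_Incubation = (7 + 4·10 + 19)/6 = 66/6 = 11
te_Imaging = (2 + 4·4 + 6)/6 = 24/6 = 4
te_Data extraction = (2 + 4·5 + 14)/6 = 36/6 = 6
te_Statistical analysis = (9 + 4·14 + 19)/6 = 84/6 = 14
te_Replicate run = (2 + 4·4 + 6)/6 = 24/6 = 4
te_Write-up = (7 + 4·13 + 19)/6 = 78/6 = 13

Forward pass:
ES_Equipment setup = 0; EF_Equipment setup = 10
ES_Calibration = 10; EF_Calibration = 10+9 = 19
ES_Sample prep = 10; EF_Sample prep = 10+2 = 12
ES_Run assay = max(EF_Calibration=19, EF_Sample prep=12) = 19; EF_Run assay = 19+16 = 35
ES_Incubation = max(EF_Equipment setup=10, EF_Calibration=19) = 19; EF_Incubation = 19+11 = 30
ES_Imaging = max(EF_Equipment setup=10, EF_Calibration=19) = 19; EF_Imaging = 19+4 = 23
ES_Data extraction = max(EF_Calibration=19, EF_Sample prep=12) = 19; EF_Data extraction = 19+6 = 25
ES_Statistical analysis = 10; EF_Statistical analysis = 10+14 = 24
ES_Replicate run = 19; EF_Replicate run = 19+4 = 23
ES_Write-up = max(EF_Run assay=35, EF_Incubation=30, EF_Imaging=23, EF_Data extraction=25, EF_Statistical analysis=24, EF_Replicate run=23) = 35; EF_Write-up = 35+13 = 48
Expected project duration μ = 48 days. Critical path: Equipment setup → Calibration → Run assay → Write-up.

48 days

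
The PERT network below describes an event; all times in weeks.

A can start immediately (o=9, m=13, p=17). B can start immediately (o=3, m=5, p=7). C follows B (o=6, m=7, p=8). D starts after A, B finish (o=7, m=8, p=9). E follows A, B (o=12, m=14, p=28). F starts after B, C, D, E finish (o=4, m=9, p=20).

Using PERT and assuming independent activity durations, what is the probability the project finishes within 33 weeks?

0.067

te_A = (9 + 4·13 + 17)/6 = 78/6 = 13; σ²_A = ((17−9)/6)² = 1.778
te_B = (3 + 4·5 + 7)/6 = 30/6 = 5; σ²_B = ((7−3)/6)² = 0.444
te_C = (6 + 4·7 + 8)/6 = 42/6 = 7; σ²_C = ((8−6)/6)² = 0.111
te_D = (7 + 4·8 + 9)/6 = 48/6 = 8; σ²_D = ((9−7)/6)² = 0.111
te_E = (12 + 4·14 + 28)/6 = 96/6 = 16; σ²_E = ((28−12)/6)² = 7.111
te_F = (4 + 4·9 + 20)/6 = 60/6 = 10; σ²_F = ((20−4)/6)² = 7.111

Forward pass:
ES_A = 0; EF_A = 13
ES_B = 0; EF_B = 5
ES_C = 5; EF_C = 5+7 = 12
ES_D = max(EF_A=13, EF_B=5) = 13; EF_D = 13+8 = 21
ES_E = max(EF_A=13, EF_B=5) = 13; EF_E = 13+16 = 29
ES_F = max(EF_B=5, EF_C=12, EF_D=21, EF_E=29) = 29; EF_F = 29+10 = 39
Expected project duration μ = 39 weeks. Critical path: A → E → F.

Variance along critical path = 1.778 + 7.111 + 7.111 = 16.000; σ = √16.000 = 4.000 weeks.
Z = (33 − 39) / 4.000 = -1.500
P(T ≤ 33) = Φ(-1.500) ≈ 0.067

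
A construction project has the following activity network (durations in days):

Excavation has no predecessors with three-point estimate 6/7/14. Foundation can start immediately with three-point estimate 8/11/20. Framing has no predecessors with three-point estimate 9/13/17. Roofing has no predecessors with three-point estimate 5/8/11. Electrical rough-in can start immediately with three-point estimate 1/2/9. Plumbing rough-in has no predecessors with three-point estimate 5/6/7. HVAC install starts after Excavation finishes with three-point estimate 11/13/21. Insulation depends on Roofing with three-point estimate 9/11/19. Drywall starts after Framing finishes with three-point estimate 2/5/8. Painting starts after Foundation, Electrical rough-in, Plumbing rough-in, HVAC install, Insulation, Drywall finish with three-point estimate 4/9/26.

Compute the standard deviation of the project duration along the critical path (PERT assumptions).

te_Excavation = (6 + 4·7 + 14)/6 = 48/6 = 8; σ²_Excavation = ((14−6)/6)² = 1.778
te_Foundation = (8 + 4·11 + 20)/6 = 72/6 = 12; σ²_Foundation = ((20−8)/6)² = 4.000
te_Framing = (9 + 4·13 + 17)/6 = 78/6 = 13; σ²_Framing = ((17−9)/6)² = 1.778
te_Roofing = (5 + 4·8 + 11)/6 = 48/6 = 8; σ²_Roofing = ((11−5)/6)² = 1.000
te_Electrical rough-in = (1 + 4·2 + 9)/6 = 18/6 = 3; σ²_Electrical rough-in = ((9−1)/6)² = 1.778
te_Plumbing rough-in = (5 + 4·6 + 7)/6 = 36/6 = 6; σ²_Plumbing rough-in = ((7−5)/6)² = 0.111
te_HVAC install = (11 + 4·13 + 21)/6 = 84/6 = 14; σ²_HVAC install = ((21−11)/6)² = 2.778
te_Insulation = (9 + 4·11 + 19)/6 = 72/6 = 12; σ²_Insulation = ((19−9)/6)² = 2.778
te_Drywall = (2 + 4·5 + 8)/6 = 30/6 = 5; σ²_Drywall = ((8−2)/6)² = 1.000
te_Painting = (4 + 4·9 + 26)/6 = 66/6 = 11; σ²_Painting = ((26−4)/6)² = 13.444

Forward pass:
ES_Excavation = 0; EF_Excavation = 8
ES_Foundation = 0; EF_Foundation = 12
ES_Framing = 0; EF_Framing = 13
ES_Roofing = 0; EF_Roofing = 8
ES_Electrical rough-in = 0; EF_Electrical rough-in = 3
ES_Plumbing rough-in = 0; EF_Plumbing rough-in = 6
ES_HVAC install = 8; EF_HVAC install = 8+14 = 22
ES_Insulation = 8; EF_Insulation = 8+12 = 20
ES_Drywall = 13; EF_Drywall = 13+5 = 18
ES_Painting = max(EF_Foundation=12, EF_Electrical rough-in=3, EF_Plumbing rough-in=6, EF_HVAC install=22, EF_Insulation=20, EF_Drywall=18) = 22; EF_Painting = 22+11 = 33
Expected project duration μ = 33 days. Critical path: Excavation → HVAC install → Painting.

Variance along critical path = 1.778 + 2.778 + 13.444 = 18.000
σ = √18.000 = 4.243 days

4.24 days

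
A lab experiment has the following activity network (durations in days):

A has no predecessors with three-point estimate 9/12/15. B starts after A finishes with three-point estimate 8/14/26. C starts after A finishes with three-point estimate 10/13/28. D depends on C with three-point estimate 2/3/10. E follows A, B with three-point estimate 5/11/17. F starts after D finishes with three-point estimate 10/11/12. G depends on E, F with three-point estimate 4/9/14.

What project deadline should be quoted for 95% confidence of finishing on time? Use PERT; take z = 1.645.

57.3 days

te_A = (9 + 4·12 + 15)/6 = 72/6 = 12; σ²_A = ((15−9)/6)² = 1.000
te_B = (8 + 4·14 + 26)/6 = 90/6 = 15; σ²_B = ((26−8)/6)² = 9.000
te_C = (10 + 4·13 + 28)/6 = 90/6 = 15; σ²_C = ((28−10)/6)² = 9.000
te_D = (2 + 4·3 + 10)/6 = 24/6 = 4; σ²_D = ((10−2)/6)² = 1.778
te_E = (5 + 4·11 + 17)/6 = 66/6 = 11; σ²_E = ((17−5)/6)² = 4.000
te_F = (10 + 4·11 + 12)/6 = 66/6 = 11; σ²_F = ((12−10)/6)² = 0.111
te_G = (4 + 4·9 + 14)/6 = 54/6 = 9; σ²_G = ((14−4)/6)² = 2.778

Forward pass:
ES_A = 0; EF_A = 12
ES_B = 12; EF_B = 12+15 = 27
ES_C = 12; EF_C = 12+15 = 27
ES_D = 27; EF_D = 27+4 = 31
ES_E = max(EF_A=12, EF_B=27) = 27; EF_E = 27+11 = 38
ES_F = 31; EF_F = 31+11 = 42
ES_G = max(EF_E=38, EF_F=42) = 42; EF_G = 42+9 = 51
Expected project duration μ = 51 days. Critical path: A → C → D → F → G.

Variance along critical path = 1.000 + 9.000 + 1.778 + 0.111 + 2.778 = 14.667; σ = 3.830 days.
D = μ + z·σ = 51 + 1.645·3.830 = 57.3 days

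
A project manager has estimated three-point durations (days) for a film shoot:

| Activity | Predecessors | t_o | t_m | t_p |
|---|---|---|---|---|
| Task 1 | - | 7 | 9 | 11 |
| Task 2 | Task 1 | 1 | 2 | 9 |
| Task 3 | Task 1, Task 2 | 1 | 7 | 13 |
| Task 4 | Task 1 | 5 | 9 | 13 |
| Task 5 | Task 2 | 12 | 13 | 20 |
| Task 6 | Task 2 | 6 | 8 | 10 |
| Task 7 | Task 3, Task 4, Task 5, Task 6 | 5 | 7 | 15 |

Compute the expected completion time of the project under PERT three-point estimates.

34 days

te_Task 1 = (7 + 4·9 + 11)/6 = 54/6 = 9
te_Task 2 = (1 + 4·2 + 9)/6 = 18/6 = 3
te_Task 3 = (1 + 4·7 + 13)/6 = 42/6 = 7
te_Task 4 = (5 + 4·9 + 13)/6 = 54/6 = 9
te_Task 5 = (12 + 4·13 + 20)/6 = 84/6 = 14
te_Task 6 = (6 + 4·8 + 10)/6 = 48/6 = 8
te_Task 7 = (5 + 4·7 + 15)/6 = 48/6 = 8

Forward pass:
ES_Task 1 = 0; EF_Task 1 = 9
ES_Task 2 = 9; EF_Task 2 = 9+3 = 12
ES_Task 3 = max(EF_Task 1=9, EF_Task 2=12) = 12; EF_Task 3 = 12+7 = 19
ES_Task 4 = 9; EF_Task 4 = 9+9 = 18
ES_Task 5 = 12; EF_Task 5 = 12+14 = 26
ES_Task 6 = 12; EF_Task 6 = 12+8 = 20
ES_Task 7 = max(EF_Task 3=19, EF_Task 4=18, EF_Task 5=26, EF_Task 6=20) = 26; EF_Task 7 = 26+8 = 34
Expected project duration μ = 34 days. Critical path: Task 1 → Task 2 → Task 5 → Task 7.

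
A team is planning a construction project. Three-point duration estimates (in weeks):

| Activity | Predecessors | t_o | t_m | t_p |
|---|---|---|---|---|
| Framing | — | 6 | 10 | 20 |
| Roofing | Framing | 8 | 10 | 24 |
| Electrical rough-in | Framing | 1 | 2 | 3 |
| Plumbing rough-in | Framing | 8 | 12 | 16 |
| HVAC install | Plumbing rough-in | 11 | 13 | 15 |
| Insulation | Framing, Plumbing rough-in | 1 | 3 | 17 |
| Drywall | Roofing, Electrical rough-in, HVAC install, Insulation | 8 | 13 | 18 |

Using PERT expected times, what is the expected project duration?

te_Framing = (6 + 4·10 + 20)/6 = 66/6 = 11
te_Roofing = (8 + 4·10 + 24)/6 = 72/6 = 12
te_Electrical rough-in = (1 + 4·2 + 3)/6 = 12/6 = 2
te_Plumbing rough-in = (8 + 4·12 + 16)/6 = 72/6 = 12
te_HVAC install = (11 + 4·13 + 15)/6 = 78/6 = 13
te_Insulation = (1 + 4·3 + 17)/6 = 30/6 = 5
te_Drywall = (8 + 4·13 + 18)/6 = 78/6 = 13

Forward pass:
ES_Framing = 0; EF_Framing = 11
ES_Roofing = 11; EF_Roofing = 11+12 = 23
ES_Electrical rough-in = 11; EF_Electrical rough-in = 11+2 = 13
ES_Plumbing rough-in = 11; EF_Plumbing rough-in = 11+12 = 23
ES_HVAC install = 23; EF_HVAC install = 23+13 = 36
ES_Insulation = max(EF_Framing=11, EF_Plumbing rough-in=23) = 23; EF_Insulation = 23+5 = 28
ES_Drywall = max(EF_Roofing=23, EF_Electrical rough-in=13, EF_HVAC install=36, EF_Insulation=28) = 36; EF_Drywall = 36+13 = 49
Expected project duration μ = 49 weeks. Critical path: Framing → Plumbing rough-in → HVAC install → Drywall.

49 weeks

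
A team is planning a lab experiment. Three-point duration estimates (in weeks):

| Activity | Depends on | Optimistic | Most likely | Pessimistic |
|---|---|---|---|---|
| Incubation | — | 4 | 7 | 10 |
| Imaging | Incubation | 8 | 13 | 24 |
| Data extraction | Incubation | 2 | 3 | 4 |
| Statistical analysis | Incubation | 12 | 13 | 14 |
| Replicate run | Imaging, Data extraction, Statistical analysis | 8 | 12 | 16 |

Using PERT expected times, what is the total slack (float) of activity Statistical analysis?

1 weeks

te_Incubation = (4 + 4·7 + 10)/6 = 42/6 = 7
te_Imaging = (8 + 4·13 + 24)/6 = 84/6 = 14
te_Data extraction = (2 + 4·3 + 4)/6 = 18/6 = 3
te_Statistical analysis = (12 + 4·13 + 14)/6 = 78/6 = 13
te_Replicate run = (8 + 4·12 + 16)/6 = 72/6 = 12

Forward pass:
ES_Incubation = 0; EF_Incubation = 7
ES_Imaging = 7; EF_Imaging = 7+14 = 21
ES_Data extraction = 7; EF_Data extraction = 7+3 = 10
ES_Statistical analysis = 7; EF_Statistical analysis = 7+13 = 20
ES_Replicate run = max(EF_Imaging=21, EF_Data extraction=10, EF_Statistical analysis=20) = 21; EF_Replicate run = 21+12 = 33
Expected project duration μ = 33 weeks. Critical path: Incubation → Imaging → Replicate run.

Backward pass:
LF_Replicate run = 33; LS_Replicate run = 33−12 = 21
LF_Statistical analysis = LS_Replicate run = 21; LS_Statistical analysis = 21−13 = 8
LF_Data extraction = LS_Replicate run = 21; LS_Data extraction = 21−3 = 18
LF_Imaging = LS_Replicate run = 21; LS_Imaging = 21−14 = 7
LF_Incubation = min(LS_Imaging=7, LS_Data extraction=18, LS_Statistical analysis=8) = 7; LS_Incubation = 7−7 = 0
Slack_Statistical analysis = LS_Statistical analysis − ES_Statistical analysis = 8 − 7 = 1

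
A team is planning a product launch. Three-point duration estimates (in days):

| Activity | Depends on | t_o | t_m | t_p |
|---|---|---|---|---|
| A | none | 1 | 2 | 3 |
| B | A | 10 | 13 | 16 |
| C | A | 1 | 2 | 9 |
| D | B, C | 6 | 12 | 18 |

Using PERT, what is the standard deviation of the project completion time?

2.26 days

te_A = (1 + 4·2 + 3)/6 = 12/6 = 2; σ²_A = ((3−1)/6)² = 0.111
te_B = (10 + 4·13 + 16)/6 = 78/6 = 13; σ²_B = ((16−10)/6)² = 1.000
te_C = (1 + 4·2 + 9)/6 = 18/6 = 3; σ²_C = ((9−1)/6)² = 1.778
te_D = (6 + 4·12 + 18)/6 = 72/6 = 12; σ²_D = ((18−6)/6)² = 4.000

Forward pass:
ES_A = 0; EF_A = 2
ES_B = 2; EF_B = 2+13 = 15
ES_C = 2; EF_C = 2+3 = 5
ES_D = max(EF_B=15, EF_C=5) = 15; EF_D = 15+12 = 27
Expected project duration μ = 27 days. Critical path: A → B → D.

Variance along critical path = 0.111 + 1.000 + 4.000 = 5.111
σ = √5.111 = 2.261 days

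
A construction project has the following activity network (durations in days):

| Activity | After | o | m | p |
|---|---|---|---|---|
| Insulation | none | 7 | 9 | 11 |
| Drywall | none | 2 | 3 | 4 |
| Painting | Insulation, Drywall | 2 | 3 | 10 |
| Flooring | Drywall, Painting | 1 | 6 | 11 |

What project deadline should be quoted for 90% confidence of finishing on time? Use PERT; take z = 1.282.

21.9 days

te_Insulation = (7 + 4·9 + 11)/6 = 54/6 = 9; σ²_Insulation = ((11−7)/6)² = 0.444
te_Drywall = (2 + 4·3 + 4)/6 = 18/6 = 3; σ²_Drywall = ((4−2)/6)² = 0.111
te_Painting = (2 + 4·3 + 10)/6 = 24/6 = 4; σ²_Painting = ((10−2)/6)² = 1.778
te_Flooring = (1 + 4·6 + 11)/6 = 36/6 = 6; σ²_Flooring = ((11−1)/6)² = 2.778

Forward pass:
ES_Insulation = 0; EF_Insulation = 9
ES_Drywall = 0; EF_Drywall = 3
ES_Painting = max(EF_Insulation=9, EF_Drywall=3) = 9; EF_Painting = 9+4 = 13
ES_Flooring = max(EF_Drywall=3, EF_Painting=13) = 13; EF_Flooring = 13+6 = 19
Expected project duration μ = 19 days. Critical path: Insulation → Painting → Flooring.

Variance along critical path = 0.444 + 1.778 + 2.778 = 5.000; σ = 2.236 days.
D = μ + z·σ = 19 + 1.282·2.236 = 21.9 days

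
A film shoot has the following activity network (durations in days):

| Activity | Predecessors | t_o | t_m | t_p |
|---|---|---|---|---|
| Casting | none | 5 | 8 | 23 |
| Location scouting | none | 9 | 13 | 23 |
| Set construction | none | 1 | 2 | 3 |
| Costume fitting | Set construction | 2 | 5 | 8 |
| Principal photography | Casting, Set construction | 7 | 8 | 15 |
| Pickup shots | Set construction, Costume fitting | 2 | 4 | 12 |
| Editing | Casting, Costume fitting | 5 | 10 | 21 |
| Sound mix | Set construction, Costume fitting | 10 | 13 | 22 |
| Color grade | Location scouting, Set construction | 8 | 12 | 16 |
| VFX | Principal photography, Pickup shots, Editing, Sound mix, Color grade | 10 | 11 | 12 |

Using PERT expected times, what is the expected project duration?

te_Casting = (5 + 4·8 + 23)/6 = 60/6 = 10
te_Location scouting = (9 + 4·13 + 23)/6 = 84/6 = 14
te_Set construction = (1 + 4·2 + 3)/6 = 12/6 = 2
te_Costume fitting = (2 + 4·5 + 8)/6 = 30/6 = 5
te_Principal photography = (7 + 4·8 + 15)/6 = 54/6 = 9
te_Pickup shots = (2 + 4·4 + 12)/6 = 30/6 = 5
te_Editing = (5 + 4·10 + 21)/6 = 66/6 = 11
te_Sound mix = (10 + 4·13 + 22)/6 = 84/6 = 14
te_Color grade = (8 + 4·12 + 16)/6 = 72/6 = 12
te_VFX = (10 + 4·11 + 12)/6 = 66/6 = 11

Forward pass:
ES_Casting = 0; EF_Casting = 10
ES_Location scouting = 0; EF_Location scouting = 14
ES_Set construction = 0; EF_Set construction = 2
ES_Costume fitting = 2; EF_Costume fitting = 2+5 = 7
ES_Principal photography = max(EF_Casting=10, EF_Set construction=2) = 10; EF_Principal photography = 10+9 = 19
ES_Pickup shots = max(EF_Set construction=2, EF_Costume fitting=7) = 7; EF_Pickup shots = 7+5 = 12
ES_Editing = max(EF_Casting=10, EF_Costume fitting=7) = 10; EF_Editing = 10+11 = 21
ES_Sound mix = max(EF_Set construction=2, EF_Costume fitting=7) = 7; EF_Sound mix = 7+14 = 21
ES_Color grade = max(EF_Location scouting=14, EF_Set construction=2) = 14; EF_Color grade = 14+12 = 26
ES_VFX = max(EF_Principal photography=19, EF_Pickup shots=12, EF_Editing=21, EF_Sound mix=21, EF_Color grade=26) = 26; EF_VFX = 26+11 = 37
Expected project duration μ = 37 days. Critical path: Location scouting → Color grade → VFX.

37 days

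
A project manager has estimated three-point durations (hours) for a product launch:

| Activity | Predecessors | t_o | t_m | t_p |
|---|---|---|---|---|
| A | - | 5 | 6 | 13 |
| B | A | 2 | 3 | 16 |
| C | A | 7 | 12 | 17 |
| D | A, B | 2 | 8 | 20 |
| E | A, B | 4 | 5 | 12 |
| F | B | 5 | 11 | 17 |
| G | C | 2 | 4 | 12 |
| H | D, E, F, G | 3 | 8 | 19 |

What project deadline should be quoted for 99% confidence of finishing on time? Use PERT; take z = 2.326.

te_A = (5 + 4·6 + 13)/6 = 42/6 = 7; σ²_A = ((13−5)/6)² = 1.778
te_B = (2 + 4·3 + 16)/6 = 30/6 = 5; σ²_B = ((16−2)/6)² = 5.444
te_C = (7 + 4·12 + 17)/6 = 72/6 = 12; σ²_C = ((17−7)/6)² = 2.778
te_D = (2 + 4·8 + 20)/6 = 54/6 = 9; σ²_D = ((20−2)/6)² = 9.000
te_E = (4 + 4·5 + 12)/6 = 36/6 = 6; σ²_E = ((12−4)/6)² = 1.778
te_F = (5 + 4·11 + 17)/6 = 66/6 = 11; σ²_F = ((17−5)/6)² = 4.000
te_G = (2 + 4·4 + 12)/6 = 30/6 = 5; σ²_G = ((12−2)/6)² = 2.778
te_H = (3 + 4·8 + 19)/6 = 54/6 = 9; σ²_H = ((19−3)/6)² = 7.111

Forward pass:
ES_A = 0; EF_A = 7
ES_B = 7; EF_B = 7+5 = 12
ES_C = 7; EF_C = 7+12 = 19
ES_D = max(EF_A=7, EF_B=12) = 12; EF_D = 12+9 = 21
ES_E = max(EF_A=7, EF_B=12) = 12; EF_E = 12+6 = 18
ES_F = 12; EF_F = 12+11 = 23
ES_G = 19; EF_G = 19+5 = 24
ES_H = max(EF_D=21, EF_E=18, EF_F=23, EF_G=24) = 24; EF_H = 24+9 = 33
Expected project duration μ = 33 hours. Critical path: A → C → G → H.

Variance along critical path = 1.778 + 2.778 + 2.778 + 7.111 = 14.444; σ = 3.801 hours.
D = μ + z·σ = 33 + 2.326·3.801 = 41.8 hours

41.8 hours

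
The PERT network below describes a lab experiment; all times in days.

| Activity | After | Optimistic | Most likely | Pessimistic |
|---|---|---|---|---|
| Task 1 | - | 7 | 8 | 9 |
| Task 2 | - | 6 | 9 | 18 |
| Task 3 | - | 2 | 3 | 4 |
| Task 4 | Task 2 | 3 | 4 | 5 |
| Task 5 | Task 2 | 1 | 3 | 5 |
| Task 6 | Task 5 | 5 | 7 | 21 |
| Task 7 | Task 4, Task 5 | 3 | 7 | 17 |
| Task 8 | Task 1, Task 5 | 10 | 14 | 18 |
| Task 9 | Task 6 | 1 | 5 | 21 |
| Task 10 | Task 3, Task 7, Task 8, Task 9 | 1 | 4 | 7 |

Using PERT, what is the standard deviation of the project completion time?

te_Task 1 = (7 + 4·8 + 9)/6 = 48/6 = 8; σ²_Task 1 = ((9−7)/6)² = 0.111
te_Task 2 = (6 + 4·9 + 18)/6 = 60/6 = 10; σ²_Task 2 = ((18−6)/6)² = 4.000
te_Task 3 = (2 + 4·3 + 4)/6 = 18/6 = 3; σ²_Task 3 = ((4−2)/6)² = 0.111
te_Task 4 = (3 + 4·4 + 5)/6 = 24/6 = 4; σ²_Task 4 = ((5−3)/6)² = 0.111
te_Task 5 = (1 + 4·3 + 5)/6 = 18/6 = 3; σ²_Task 5 = ((5−1)/6)² = 0.444
te_Task 6 = (5 + 4·7 + 21)/6 = 54/6 = 9; σ²_Task 6 = ((21−5)/6)² = 7.111
te_Task 7 = (3 + 4·7 + 17)/6 = 48/6 = 8; σ²_Task 7 = ((17−3)/6)² = 5.444
te_Task 8 = (10 + 4·14 + 18)/6 = 84/6 = 14; σ²_Task 8 = ((18−10)/6)² = 1.778
te_Task 9 = (1 + 4·5 + 21)/6 = 42/6 = 7; σ²_Task 9 = ((21−1)/6)² = 11.111
te_Task 10 = (1 + 4·4 + 7)/6 = 24/6 = 4; σ²_Task 10 = ((7−1)/6)² = 1.000

Forward pass:
ES_Task 1 = 0; EF_Task 1 = 8
ES_Task 2 = 0; EF_Task 2 = 10
ES_Task 3 = 0; EF_Task 3 = 3
ES_Task 4 = 10; EF_Task 4 = 10+4 = 14
ES_Task 5 = 10; EF_Task 5 = 10+3 = 13
ES_Task 6 = 13; EF_Task 6 = 13+9 = 22
ES_Task 7 = max(EF_Task 4=14, EF_Task 5=13) = 14; EF_Task 7 = 14+8 = 22
ES_Task 8 = max(EF_Task 1=8, EF_Task 5=13) = 13; EF_Task 8 = 13+14 = 27
ES_Task 9 = 22; EF_Task 9 = 22+7 = 29
ES_Task 10 = max(EF_Task 3=3, EF_Task 7=22, EF_Task 8=27, EF_Task 9=29) = 29; EF_Task 10 = 29+4 = 33
Expected project duration μ = 33 days. Critical path: Task 2 → Task 5 → Task 6 → Task 9 → Task 10.

Variance along critical path = 4.000 + 0.444 + 7.111 + 11.111 + 1.000 = 23.667
σ = √23.667 = 4.865 days

4.86 days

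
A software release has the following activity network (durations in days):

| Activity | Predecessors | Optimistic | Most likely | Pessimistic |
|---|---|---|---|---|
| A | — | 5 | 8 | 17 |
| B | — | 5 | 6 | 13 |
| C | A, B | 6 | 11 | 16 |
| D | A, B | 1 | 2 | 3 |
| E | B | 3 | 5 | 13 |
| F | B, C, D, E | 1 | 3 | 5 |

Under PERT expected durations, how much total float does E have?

te_A = (5 + 4·8 + 17)/6 = 54/6 = 9
te_B = (5 + 4·6 + 13)/6 = 42/6 = 7
te_C = (6 + 4·11 + 16)/6 = 66/6 = 11
te_D = (1 + 4·2 + 3)/6 = 12/6 = 2
te_E = (3 + 4·5 + 13)/6 = 36/6 = 6
te_F = (1 + 4·3 + 5)/6 = 18/6 = 3

Forward pass:
ES_A = 0; EF_A = 9
ES_B = 0; EF_B = 7
ES_C = max(EF_A=9, EF_B=7) = 9; EF_C = 9+11 = 20
ES_D = max(EF_A=9, EF_B=7) = 9; EF_D = 9+2 = 11
ES_E = 7; EF_E = 7+6 = 13
ES_F = max(EF_B=7, EF_C=20, EF_D=11, EF_E=13) = 20; EF_F = 20+3 = 23
Expected project duration μ = 23 days. Critical path: A → C → F.

Backward pass:
LF_F = 23; LS_F = 23−3 = 20
LF_E = LS_F = 20; LS_E = 20−6 = 14
LF_D = LS_F = 20; LS_D = 20−2 = 18
LF_C = LS_F = 20; LS_C = 20−11 = 9
LF_B = min(LS_C=9, LS_D=18, LS_E=14, LS_F=20) = 9; LS_B = 9−7 = 2
LF_A = min(LS_C=9, LS_D=18) = 9; LS_A = 9−9 = 0
Slack_E = LS_E − ES_E = 14 − 7 = 7

7 days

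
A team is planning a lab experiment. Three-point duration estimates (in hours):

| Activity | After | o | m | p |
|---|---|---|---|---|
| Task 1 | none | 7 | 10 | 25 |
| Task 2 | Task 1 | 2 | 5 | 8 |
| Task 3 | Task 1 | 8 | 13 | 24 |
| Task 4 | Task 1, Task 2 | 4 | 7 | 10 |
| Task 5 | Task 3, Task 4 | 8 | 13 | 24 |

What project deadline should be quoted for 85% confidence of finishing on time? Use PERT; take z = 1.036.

te_Task 1 = (7 + 4·10 + 25)/6 = 72/6 = 12; σ²_Task 1 = ((25−7)/6)² = 9.000
te_Task 2 = (2 + 4·5 + 8)/6 = 30/6 = 5; σ²_Task 2 = ((8−2)/6)² = 1.000
te_Task 3 = (8 + 4·13 + 24)/6 = 84/6 = 14; σ²_Task 3 = ((24−8)/6)² = 7.111
te_Task 4 = (4 + 4·7 + 10)/6 = 42/6 = 7; σ²_Task 4 = ((10−4)/6)² = 1.000
te_Task 5 = (8 + 4·13 + 24)/6 = 84/6 = 14; σ²_Task 5 = ((24−8)/6)² = 7.111

Forward pass:
ES_Task 1 = 0; EF_Task 1 = 12
ES_Task 2 = 12; EF_Task 2 = 12+5 = 17
ES_Task 3 = 12; EF_Task 3 = 12+14 = 26
ES_Task 4 = max(EF_Task 1=12, EF_Task 2=17) = 17; EF_Task 4 = 17+7 = 24
ES_Task 5 = max(EF_Task 3=26, EF_Task 4=24) = 26; EF_Task 5 = 26+14 = 40
Expected project duration μ = 40 hours. Critical path: Task 1 → Task 3 → Task 5.

Variance along critical path = 9.000 + 7.111 + 7.111 = 23.222; σ = 4.819 hours.
D = μ + z·σ = 40 + 1.036·4.819 = 45.0 hours

45.0 hours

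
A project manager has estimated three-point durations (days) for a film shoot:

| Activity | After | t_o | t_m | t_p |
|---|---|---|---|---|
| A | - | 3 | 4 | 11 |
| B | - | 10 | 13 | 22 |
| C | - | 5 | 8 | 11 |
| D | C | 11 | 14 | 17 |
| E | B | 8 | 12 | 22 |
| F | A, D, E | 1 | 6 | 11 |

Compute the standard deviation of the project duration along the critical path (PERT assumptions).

te_A = (3 + 4·4 + 11)/6 = 30/6 = 5; σ²_A = ((11−3)/6)² = 1.778
te_B = (10 + 4·13 + 22)/6 = 84/6 = 14; σ²_B = ((22−10)/6)² = 4.000
te_C = (5 + 4·8 + 11)/6 = 48/6 = 8; σ²_C = ((11−5)/6)² = 1.000
te_D = (11 + 4·14 + 17)/6 = 84/6 = 14; σ²_D = ((17−11)/6)² = 1.000
te_E = (8 + 4·12 + 22)/6 = 78/6 = 13; σ²_E = ((22−8)/6)² = 5.444
te_F = (1 + 4·6 + 11)/6 = 36/6 = 6; σ²_F = ((11−1)/6)² = 2.778

Forward pass:
ES_A = 0; EF_A = 5
ES_B = 0; EF_B = 14
ES_C = 0; EF_C = 8
ES_D = 8; EF_D = 8+14 = 22
ES_E = 14; EF_E = 14+13 = 27
ES_F = max(EF_A=5, EF_D=22, EF_E=27) = 27; EF_F = 27+6 = 33
Expected project duration μ = 33 days. Critical path: B → E → F.

Variance along critical path = 4.000 + 5.444 + 2.778 = 12.222
σ = √12.222 = 3.496 days

3.50 days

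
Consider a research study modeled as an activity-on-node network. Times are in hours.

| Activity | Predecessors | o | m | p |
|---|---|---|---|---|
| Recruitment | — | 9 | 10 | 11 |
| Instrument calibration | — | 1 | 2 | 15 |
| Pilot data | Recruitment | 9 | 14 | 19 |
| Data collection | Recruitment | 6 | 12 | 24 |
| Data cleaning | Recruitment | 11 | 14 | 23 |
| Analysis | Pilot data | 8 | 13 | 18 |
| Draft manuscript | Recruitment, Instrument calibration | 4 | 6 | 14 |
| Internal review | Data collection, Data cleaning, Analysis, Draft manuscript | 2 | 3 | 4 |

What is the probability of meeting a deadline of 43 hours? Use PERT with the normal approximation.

te_Recruitment = (9 + 4·10 + 11)/6 = 60/6 = 10; σ²_Recruitment = ((11−9)/6)² = 0.111
te_Instrument calibration = (1 + 4·2 + 15)/6 = 24/6 = 4; σ²_Instrument calibration = ((15−1)/6)² = 5.444
te_Pilot data = (9 + 4·14 + 19)/6 = 84/6 = 14; σ²_Pilot data = ((19−9)/6)² = 2.778
te_Data collection = (6 + 4·12 + 24)/6 = 78/6 = 13; σ²_Data collection = ((24−6)/6)² = 9.000
te_Data cleaning = (11 + 4·14 + 23)/6 = 90/6 = 15; σ²_Data cleaning = ((23−11)/6)² = 4.000
te_Analysis = (8 + 4·13 + 18)/6 = 78/6 = 13; σ²_Analysis = ((18−8)/6)² = 2.778
te_Draft manuscript = (4 + 4·6 + 14)/6 = 42/6 = 7; σ²_Draft manuscript = ((14−4)/6)² = 2.778
te_Internal review = (2 + 4·3 + 4)/6 = 18/6 = 3; σ²_Internal review = ((4−2)/6)² = 0.111

Forward pass:
ES_Recruitment = 0; EF_Recruitment = 10
ES_Instrument calibration = 0; EF_Instrument calibration = 4
ES_Pilot data = 10; EF_Pilot data = 10+14 = 24
ES_Data collection = 10; EF_Data collection = 10+13 = 23
ES_Data cleaning = 10; EF_Data cleaning = 10+15 = 25
ES_Analysis = 24; EF_Analysis = 24+13 = 37
ES_Draft manuscript = max(EF_Recruitment=10, EF_Instrument calibration=4) = 10; EF_Draft manuscript = 10+7 = 17
ES_Internal review = max(EF_Data collection=23, EF_Data cleaning=25, EF_Analysis=37, EF_Draft manuscript=17) = 37; EF_Internal review = 37+3 = 40
Expected project duration μ = 40 hours. Critical path: Recruitment → Pilot data → Analysis → Internal review.

Variance along critical path = 0.111 + 2.778 + 2.778 + 0.111 = 5.778; σ = √5.778 = 2.404 hours.
Z = (43 − 40) / 2.404 = 1.248
P(T ≤ 43) = Φ(1.248) ≈ 0.894

0.894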